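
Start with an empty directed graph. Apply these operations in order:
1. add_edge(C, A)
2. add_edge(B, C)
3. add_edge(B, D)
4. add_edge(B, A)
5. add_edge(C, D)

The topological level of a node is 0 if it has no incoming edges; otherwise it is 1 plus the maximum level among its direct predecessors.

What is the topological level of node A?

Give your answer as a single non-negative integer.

Answer: 2

Derivation:
Op 1: add_edge(C, A). Edges now: 1
Op 2: add_edge(B, C). Edges now: 2
Op 3: add_edge(B, D). Edges now: 3
Op 4: add_edge(B, A). Edges now: 4
Op 5: add_edge(C, D). Edges now: 5
Compute levels (Kahn BFS):
  sources (in-degree 0): B
  process B: level=0
    B->A: in-degree(A)=1, level(A)>=1
    B->C: in-degree(C)=0, level(C)=1, enqueue
    B->D: in-degree(D)=1, level(D)>=1
  process C: level=1
    C->A: in-degree(A)=0, level(A)=2, enqueue
    C->D: in-degree(D)=0, level(D)=2, enqueue
  process A: level=2
  process D: level=2
All levels: A:2, B:0, C:1, D:2
level(A) = 2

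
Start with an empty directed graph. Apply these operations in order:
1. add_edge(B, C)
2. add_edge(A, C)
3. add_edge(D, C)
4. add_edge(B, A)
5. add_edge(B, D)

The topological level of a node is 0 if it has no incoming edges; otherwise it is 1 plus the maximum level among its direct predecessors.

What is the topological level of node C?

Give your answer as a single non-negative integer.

Op 1: add_edge(B, C). Edges now: 1
Op 2: add_edge(A, C). Edges now: 2
Op 3: add_edge(D, C). Edges now: 3
Op 4: add_edge(B, A). Edges now: 4
Op 5: add_edge(B, D). Edges now: 5
Compute levels (Kahn BFS):
  sources (in-degree 0): B
  process B: level=0
    B->A: in-degree(A)=0, level(A)=1, enqueue
    B->C: in-degree(C)=2, level(C)>=1
    B->D: in-degree(D)=0, level(D)=1, enqueue
  process A: level=1
    A->C: in-degree(C)=1, level(C)>=2
  process D: level=1
    D->C: in-degree(C)=0, level(C)=2, enqueue
  process C: level=2
All levels: A:1, B:0, C:2, D:1
level(C) = 2

Answer: 2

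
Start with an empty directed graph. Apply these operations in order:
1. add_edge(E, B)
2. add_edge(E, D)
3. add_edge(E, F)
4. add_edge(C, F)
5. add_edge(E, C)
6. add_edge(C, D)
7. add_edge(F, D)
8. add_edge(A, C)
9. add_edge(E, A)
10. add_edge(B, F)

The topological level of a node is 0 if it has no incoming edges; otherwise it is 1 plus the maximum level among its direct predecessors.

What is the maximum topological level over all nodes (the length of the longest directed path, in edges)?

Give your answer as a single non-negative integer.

Op 1: add_edge(E, B). Edges now: 1
Op 2: add_edge(E, D). Edges now: 2
Op 3: add_edge(E, F). Edges now: 3
Op 4: add_edge(C, F). Edges now: 4
Op 5: add_edge(E, C). Edges now: 5
Op 6: add_edge(C, D). Edges now: 6
Op 7: add_edge(F, D). Edges now: 7
Op 8: add_edge(A, C). Edges now: 8
Op 9: add_edge(E, A). Edges now: 9
Op 10: add_edge(B, F). Edges now: 10
Compute levels (Kahn BFS):
  sources (in-degree 0): E
  process E: level=0
    E->A: in-degree(A)=0, level(A)=1, enqueue
    E->B: in-degree(B)=0, level(B)=1, enqueue
    E->C: in-degree(C)=1, level(C)>=1
    E->D: in-degree(D)=2, level(D)>=1
    E->F: in-degree(F)=2, level(F)>=1
  process A: level=1
    A->C: in-degree(C)=0, level(C)=2, enqueue
  process B: level=1
    B->F: in-degree(F)=1, level(F)>=2
  process C: level=2
    C->D: in-degree(D)=1, level(D)>=3
    C->F: in-degree(F)=0, level(F)=3, enqueue
  process F: level=3
    F->D: in-degree(D)=0, level(D)=4, enqueue
  process D: level=4
All levels: A:1, B:1, C:2, D:4, E:0, F:3
max level = 4

Answer: 4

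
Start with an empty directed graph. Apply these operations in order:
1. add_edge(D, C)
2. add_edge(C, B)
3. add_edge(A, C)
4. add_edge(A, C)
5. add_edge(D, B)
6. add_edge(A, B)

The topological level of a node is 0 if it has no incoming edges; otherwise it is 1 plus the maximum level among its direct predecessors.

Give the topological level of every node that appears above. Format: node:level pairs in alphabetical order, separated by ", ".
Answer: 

Op 1: add_edge(D, C). Edges now: 1
Op 2: add_edge(C, B). Edges now: 2
Op 3: add_edge(A, C). Edges now: 3
Op 4: add_edge(A, C) (duplicate, no change). Edges now: 3
Op 5: add_edge(D, B). Edges now: 4
Op 6: add_edge(A, B). Edges now: 5
Compute levels (Kahn BFS):
  sources (in-degree 0): A, D
  process A: level=0
    A->B: in-degree(B)=2, level(B)>=1
    A->C: in-degree(C)=1, level(C)>=1
  process D: level=0
    D->B: in-degree(B)=1, level(B)>=1
    D->C: in-degree(C)=0, level(C)=1, enqueue
  process C: level=1
    C->B: in-degree(B)=0, level(B)=2, enqueue
  process B: level=2
All levels: A:0, B:2, C:1, D:0

Answer: A:0, B:2, C:1, D:0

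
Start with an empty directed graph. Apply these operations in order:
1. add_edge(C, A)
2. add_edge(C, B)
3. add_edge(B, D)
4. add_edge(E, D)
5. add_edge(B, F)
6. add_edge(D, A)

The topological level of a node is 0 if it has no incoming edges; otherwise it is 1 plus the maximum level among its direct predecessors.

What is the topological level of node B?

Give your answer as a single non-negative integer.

Op 1: add_edge(C, A). Edges now: 1
Op 2: add_edge(C, B). Edges now: 2
Op 3: add_edge(B, D). Edges now: 3
Op 4: add_edge(E, D). Edges now: 4
Op 5: add_edge(B, F). Edges now: 5
Op 6: add_edge(D, A). Edges now: 6
Compute levels (Kahn BFS):
  sources (in-degree 0): C, E
  process C: level=0
    C->A: in-degree(A)=1, level(A)>=1
    C->B: in-degree(B)=0, level(B)=1, enqueue
  process E: level=0
    E->D: in-degree(D)=1, level(D)>=1
  process B: level=1
    B->D: in-degree(D)=0, level(D)=2, enqueue
    B->F: in-degree(F)=0, level(F)=2, enqueue
  process D: level=2
    D->A: in-degree(A)=0, level(A)=3, enqueue
  process F: level=2
  process A: level=3
All levels: A:3, B:1, C:0, D:2, E:0, F:2
level(B) = 1

Answer: 1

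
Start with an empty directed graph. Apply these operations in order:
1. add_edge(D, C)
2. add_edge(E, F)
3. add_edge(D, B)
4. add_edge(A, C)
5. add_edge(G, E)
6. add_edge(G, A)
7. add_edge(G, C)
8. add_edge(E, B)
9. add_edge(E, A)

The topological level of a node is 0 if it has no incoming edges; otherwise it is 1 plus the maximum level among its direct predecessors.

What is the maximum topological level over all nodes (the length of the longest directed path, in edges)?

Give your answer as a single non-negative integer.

Answer: 3

Derivation:
Op 1: add_edge(D, C). Edges now: 1
Op 2: add_edge(E, F). Edges now: 2
Op 3: add_edge(D, B). Edges now: 3
Op 4: add_edge(A, C). Edges now: 4
Op 5: add_edge(G, E). Edges now: 5
Op 6: add_edge(G, A). Edges now: 6
Op 7: add_edge(G, C). Edges now: 7
Op 8: add_edge(E, B). Edges now: 8
Op 9: add_edge(E, A). Edges now: 9
Compute levels (Kahn BFS):
  sources (in-degree 0): D, G
  process D: level=0
    D->B: in-degree(B)=1, level(B)>=1
    D->C: in-degree(C)=2, level(C)>=1
  process G: level=0
    G->A: in-degree(A)=1, level(A)>=1
    G->C: in-degree(C)=1, level(C)>=1
    G->E: in-degree(E)=0, level(E)=1, enqueue
  process E: level=1
    E->A: in-degree(A)=0, level(A)=2, enqueue
    E->B: in-degree(B)=0, level(B)=2, enqueue
    E->F: in-degree(F)=0, level(F)=2, enqueue
  process A: level=2
    A->C: in-degree(C)=0, level(C)=3, enqueue
  process B: level=2
  process F: level=2
  process C: level=3
All levels: A:2, B:2, C:3, D:0, E:1, F:2, G:0
max level = 3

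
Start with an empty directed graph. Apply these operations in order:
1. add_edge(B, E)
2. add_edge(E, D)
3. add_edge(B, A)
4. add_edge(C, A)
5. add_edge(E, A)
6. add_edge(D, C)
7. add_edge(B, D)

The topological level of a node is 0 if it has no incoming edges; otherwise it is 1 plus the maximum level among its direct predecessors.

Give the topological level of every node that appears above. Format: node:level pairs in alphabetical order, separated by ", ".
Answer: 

Op 1: add_edge(B, E). Edges now: 1
Op 2: add_edge(E, D). Edges now: 2
Op 3: add_edge(B, A). Edges now: 3
Op 4: add_edge(C, A). Edges now: 4
Op 5: add_edge(E, A). Edges now: 5
Op 6: add_edge(D, C). Edges now: 6
Op 7: add_edge(B, D). Edges now: 7
Compute levels (Kahn BFS):
  sources (in-degree 0): B
  process B: level=0
    B->A: in-degree(A)=2, level(A)>=1
    B->D: in-degree(D)=1, level(D)>=1
    B->E: in-degree(E)=0, level(E)=1, enqueue
  process E: level=1
    E->A: in-degree(A)=1, level(A)>=2
    E->D: in-degree(D)=0, level(D)=2, enqueue
  process D: level=2
    D->C: in-degree(C)=0, level(C)=3, enqueue
  process C: level=3
    C->A: in-degree(A)=0, level(A)=4, enqueue
  process A: level=4
All levels: A:4, B:0, C:3, D:2, E:1

Answer: A:4, B:0, C:3, D:2, E:1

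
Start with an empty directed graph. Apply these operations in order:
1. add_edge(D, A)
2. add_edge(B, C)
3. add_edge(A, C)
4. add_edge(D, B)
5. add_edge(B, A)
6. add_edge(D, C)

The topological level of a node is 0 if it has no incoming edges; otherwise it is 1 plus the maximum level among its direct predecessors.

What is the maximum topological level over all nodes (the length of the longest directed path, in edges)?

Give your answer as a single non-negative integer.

Answer: 3

Derivation:
Op 1: add_edge(D, A). Edges now: 1
Op 2: add_edge(B, C). Edges now: 2
Op 3: add_edge(A, C). Edges now: 3
Op 4: add_edge(D, B). Edges now: 4
Op 5: add_edge(B, A). Edges now: 5
Op 6: add_edge(D, C). Edges now: 6
Compute levels (Kahn BFS):
  sources (in-degree 0): D
  process D: level=0
    D->A: in-degree(A)=1, level(A)>=1
    D->B: in-degree(B)=0, level(B)=1, enqueue
    D->C: in-degree(C)=2, level(C)>=1
  process B: level=1
    B->A: in-degree(A)=0, level(A)=2, enqueue
    B->C: in-degree(C)=1, level(C)>=2
  process A: level=2
    A->C: in-degree(C)=0, level(C)=3, enqueue
  process C: level=3
All levels: A:2, B:1, C:3, D:0
max level = 3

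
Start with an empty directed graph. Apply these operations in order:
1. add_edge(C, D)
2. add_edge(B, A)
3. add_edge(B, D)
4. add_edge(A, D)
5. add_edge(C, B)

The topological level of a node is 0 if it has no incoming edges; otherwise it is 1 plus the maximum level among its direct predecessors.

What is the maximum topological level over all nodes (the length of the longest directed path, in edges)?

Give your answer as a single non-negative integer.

Answer: 3

Derivation:
Op 1: add_edge(C, D). Edges now: 1
Op 2: add_edge(B, A). Edges now: 2
Op 3: add_edge(B, D). Edges now: 3
Op 4: add_edge(A, D). Edges now: 4
Op 5: add_edge(C, B). Edges now: 5
Compute levels (Kahn BFS):
  sources (in-degree 0): C
  process C: level=0
    C->B: in-degree(B)=0, level(B)=1, enqueue
    C->D: in-degree(D)=2, level(D)>=1
  process B: level=1
    B->A: in-degree(A)=0, level(A)=2, enqueue
    B->D: in-degree(D)=1, level(D)>=2
  process A: level=2
    A->D: in-degree(D)=0, level(D)=3, enqueue
  process D: level=3
All levels: A:2, B:1, C:0, D:3
max level = 3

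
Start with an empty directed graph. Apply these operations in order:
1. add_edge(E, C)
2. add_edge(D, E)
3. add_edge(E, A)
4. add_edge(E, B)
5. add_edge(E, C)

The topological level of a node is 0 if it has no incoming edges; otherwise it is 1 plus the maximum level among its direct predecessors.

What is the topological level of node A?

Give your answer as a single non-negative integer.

Op 1: add_edge(E, C). Edges now: 1
Op 2: add_edge(D, E). Edges now: 2
Op 3: add_edge(E, A). Edges now: 3
Op 4: add_edge(E, B). Edges now: 4
Op 5: add_edge(E, C) (duplicate, no change). Edges now: 4
Compute levels (Kahn BFS):
  sources (in-degree 0): D
  process D: level=0
    D->E: in-degree(E)=0, level(E)=1, enqueue
  process E: level=1
    E->A: in-degree(A)=0, level(A)=2, enqueue
    E->B: in-degree(B)=0, level(B)=2, enqueue
    E->C: in-degree(C)=0, level(C)=2, enqueue
  process A: level=2
  process B: level=2
  process C: level=2
All levels: A:2, B:2, C:2, D:0, E:1
level(A) = 2

Answer: 2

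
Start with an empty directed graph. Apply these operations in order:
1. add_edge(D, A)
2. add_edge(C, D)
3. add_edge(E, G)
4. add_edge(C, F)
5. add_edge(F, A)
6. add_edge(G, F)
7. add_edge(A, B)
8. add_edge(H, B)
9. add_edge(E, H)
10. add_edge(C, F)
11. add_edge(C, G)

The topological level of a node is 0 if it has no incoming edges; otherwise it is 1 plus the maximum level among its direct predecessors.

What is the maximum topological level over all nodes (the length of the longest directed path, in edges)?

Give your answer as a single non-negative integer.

Op 1: add_edge(D, A). Edges now: 1
Op 2: add_edge(C, D). Edges now: 2
Op 3: add_edge(E, G). Edges now: 3
Op 4: add_edge(C, F). Edges now: 4
Op 5: add_edge(F, A). Edges now: 5
Op 6: add_edge(G, F). Edges now: 6
Op 7: add_edge(A, B). Edges now: 7
Op 8: add_edge(H, B). Edges now: 8
Op 9: add_edge(E, H). Edges now: 9
Op 10: add_edge(C, F) (duplicate, no change). Edges now: 9
Op 11: add_edge(C, G). Edges now: 10
Compute levels (Kahn BFS):
  sources (in-degree 0): C, E
  process C: level=0
    C->D: in-degree(D)=0, level(D)=1, enqueue
    C->F: in-degree(F)=1, level(F)>=1
    C->G: in-degree(G)=1, level(G)>=1
  process E: level=0
    E->G: in-degree(G)=0, level(G)=1, enqueue
    E->H: in-degree(H)=0, level(H)=1, enqueue
  process D: level=1
    D->A: in-degree(A)=1, level(A)>=2
  process G: level=1
    G->F: in-degree(F)=0, level(F)=2, enqueue
  process H: level=1
    H->B: in-degree(B)=1, level(B)>=2
  process F: level=2
    F->A: in-degree(A)=0, level(A)=3, enqueue
  process A: level=3
    A->B: in-degree(B)=0, level(B)=4, enqueue
  process B: level=4
All levels: A:3, B:4, C:0, D:1, E:0, F:2, G:1, H:1
max level = 4

Answer: 4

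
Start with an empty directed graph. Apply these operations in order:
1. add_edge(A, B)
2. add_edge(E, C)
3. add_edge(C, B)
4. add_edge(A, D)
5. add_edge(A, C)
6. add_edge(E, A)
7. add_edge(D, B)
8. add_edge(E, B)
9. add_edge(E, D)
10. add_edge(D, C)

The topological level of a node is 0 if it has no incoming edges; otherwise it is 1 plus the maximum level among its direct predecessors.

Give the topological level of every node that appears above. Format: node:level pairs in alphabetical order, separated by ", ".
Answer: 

Answer: A:1, B:4, C:3, D:2, E:0

Derivation:
Op 1: add_edge(A, B). Edges now: 1
Op 2: add_edge(E, C). Edges now: 2
Op 3: add_edge(C, B). Edges now: 3
Op 4: add_edge(A, D). Edges now: 4
Op 5: add_edge(A, C). Edges now: 5
Op 6: add_edge(E, A). Edges now: 6
Op 7: add_edge(D, B). Edges now: 7
Op 8: add_edge(E, B). Edges now: 8
Op 9: add_edge(E, D). Edges now: 9
Op 10: add_edge(D, C). Edges now: 10
Compute levels (Kahn BFS):
  sources (in-degree 0): E
  process E: level=0
    E->A: in-degree(A)=0, level(A)=1, enqueue
    E->B: in-degree(B)=3, level(B)>=1
    E->C: in-degree(C)=2, level(C)>=1
    E->D: in-degree(D)=1, level(D)>=1
  process A: level=1
    A->B: in-degree(B)=2, level(B)>=2
    A->C: in-degree(C)=1, level(C)>=2
    A->D: in-degree(D)=0, level(D)=2, enqueue
  process D: level=2
    D->B: in-degree(B)=1, level(B)>=3
    D->C: in-degree(C)=0, level(C)=3, enqueue
  process C: level=3
    C->B: in-degree(B)=0, level(B)=4, enqueue
  process B: level=4
All levels: A:1, B:4, C:3, D:2, E:0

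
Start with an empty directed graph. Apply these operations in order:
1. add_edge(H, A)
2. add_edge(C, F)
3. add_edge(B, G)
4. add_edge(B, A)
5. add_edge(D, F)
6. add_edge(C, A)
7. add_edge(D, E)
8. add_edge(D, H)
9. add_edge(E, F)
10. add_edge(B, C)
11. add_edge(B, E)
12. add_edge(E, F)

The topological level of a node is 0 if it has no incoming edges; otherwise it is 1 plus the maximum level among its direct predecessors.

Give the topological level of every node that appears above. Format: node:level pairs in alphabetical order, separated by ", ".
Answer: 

Answer: A:2, B:0, C:1, D:0, E:1, F:2, G:1, H:1

Derivation:
Op 1: add_edge(H, A). Edges now: 1
Op 2: add_edge(C, F). Edges now: 2
Op 3: add_edge(B, G). Edges now: 3
Op 4: add_edge(B, A). Edges now: 4
Op 5: add_edge(D, F). Edges now: 5
Op 6: add_edge(C, A). Edges now: 6
Op 7: add_edge(D, E). Edges now: 7
Op 8: add_edge(D, H). Edges now: 8
Op 9: add_edge(E, F). Edges now: 9
Op 10: add_edge(B, C). Edges now: 10
Op 11: add_edge(B, E). Edges now: 11
Op 12: add_edge(E, F) (duplicate, no change). Edges now: 11
Compute levels (Kahn BFS):
  sources (in-degree 0): B, D
  process B: level=0
    B->A: in-degree(A)=2, level(A)>=1
    B->C: in-degree(C)=0, level(C)=1, enqueue
    B->E: in-degree(E)=1, level(E)>=1
    B->G: in-degree(G)=0, level(G)=1, enqueue
  process D: level=0
    D->E: in-degree(E)=0, level(E)=1, enqueue
    D->F: in-degree(F)=2, level(F)>=1
    D->H: in-degree(H)=0, level(H)=1, enqueue
  process C: level=1
    C->A: in-degree(A)=1, level(A)>=2
    C->F: in-degree(F)=1, level(F)>=2
  process G: level=1
  process E: level=1
    E->F: in-degree(F)=0, level(F)=2, enqueue
  process H: level=1
    H->A: in-degree(A)=0, level(A)=2, enqueue
  process F: level=2
  process A: level=2
All levels: A:2, B:0, C:1, D:0, E:1, F:2, G:1, H:1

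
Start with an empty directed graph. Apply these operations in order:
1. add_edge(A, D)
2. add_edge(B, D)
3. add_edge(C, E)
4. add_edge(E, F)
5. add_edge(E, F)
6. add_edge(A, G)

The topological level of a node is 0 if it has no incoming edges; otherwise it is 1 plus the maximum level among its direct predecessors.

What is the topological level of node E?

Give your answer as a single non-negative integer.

Answer: 1

Derivation:
Op 1: add_edge(A, D). Edges now: 1
Op 2: add_edge(B, D). Edges now: 2
Op 3: add_edge(C, E). Edges now: 3
Op 4: add_edge(E, F). Edges now: 4
Op 5: add_edge(E, F) (duplicate, no change). Edges now: 4
Op 6: add_edge(A, G). Edges now: 5
Compute levels (Kahn BFS):
  sources (in-degree 0): A, B, C
  process A: level=0
    A->D: in-degree(D)=1, level(D)>=1
    A->G: in-degree(G)=0, level(G)=1, enqueue
  process B: level=0
    B->D: in-degree(D)=0, level(D)=1, enqueue
  process C: level=0
    C->E: in-degree(E)=0, level(E)=1, enqueue
  process G: level=1
  process D: level=1
  process E: level=1
    E->F: in-degree(F)=0, level(F)=2, enqueue
  process F: level=2
All levels: A:0, B:0, C:0, D:1, E:1, F:2, G:1
level(E) = 1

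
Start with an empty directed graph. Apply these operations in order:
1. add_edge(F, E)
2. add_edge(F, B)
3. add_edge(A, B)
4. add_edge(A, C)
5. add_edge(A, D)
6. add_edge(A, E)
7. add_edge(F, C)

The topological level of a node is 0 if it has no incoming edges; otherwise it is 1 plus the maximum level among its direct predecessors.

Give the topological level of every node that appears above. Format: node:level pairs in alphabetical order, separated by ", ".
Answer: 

Answer: A:0, B:1, C:1, D:1, E:1, F:0

Derivation:
Op 1: add_edge(F, E). Edges now: 1
Op 2: add_edge(F, B). Edges now: 2
Op 3: add_edge(A, B). Edges now: 3
Op 4: add_edge(A, C). Edges now: 4
Op 5: add_edge(A, D). Edges now: 5
Op 6: add_edge(A, E). Edges now: 6
Op 7: add_edge(F, C). Edges now: 7
Compute levels (Kahn BFS):
  sources (in-degree 0): A, F
  process A: level=0
    A->B: in-degree(B)=1, level(B)>=1
    A->C: in-degree(C)=1, level(C)>=1
    A->D: in-degree(D)=0, level(D)=1, enqueue
    A->E: in-degree(E)=1, level(E)>=1
  process F: level=0
    F->B: in-degree(B)=0, level(B)=1, enqueue
    F->C: in-degree(C)=0, level(C)=1, enqueue
    F->E: in-degree(E)=0, level(E)=1, enqueue
  process D: level=1
  process B: level=1
  process C: level=1
  process E: level=1
All levels: A:0, B:1, C:1, D:1, E:1, F:0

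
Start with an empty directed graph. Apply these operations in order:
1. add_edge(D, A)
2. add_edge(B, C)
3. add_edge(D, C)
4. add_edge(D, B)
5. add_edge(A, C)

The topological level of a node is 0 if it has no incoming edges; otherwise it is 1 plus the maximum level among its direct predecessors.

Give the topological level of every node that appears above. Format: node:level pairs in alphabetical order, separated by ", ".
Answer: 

Answer: A:1, B:1, C:2, D:0

Derivation:
Op 1: add_edge(D, A). Edges now: 1
Op 2: add_edge(B, C). Edges now: 2
Op 3: add_edge(D, C). Edges now: 3
Op 4: add_edge(D, B). Edges now: 4
Op 5: add_edge(A, C). Edges now: 5
Compute levels (Kahn BFS):
  sources (in-degree 0): D
  process D: level=0
    D->A: in-degree(A)=0, level(A)=1, enqueue
    D->B: in-degree(B)=0, level(B)=1, enqueue
    D->C: in-degree(C)=2, level(C)>=1
  process A: level=1
    A->C: in-degree(C)=1, level(C)>=2
  process B: level=1
    B->C: in-degree(C)=0, level(C)=2, enqueue
  process C: level=2
All levels: A:1, B:1, C:2, D:0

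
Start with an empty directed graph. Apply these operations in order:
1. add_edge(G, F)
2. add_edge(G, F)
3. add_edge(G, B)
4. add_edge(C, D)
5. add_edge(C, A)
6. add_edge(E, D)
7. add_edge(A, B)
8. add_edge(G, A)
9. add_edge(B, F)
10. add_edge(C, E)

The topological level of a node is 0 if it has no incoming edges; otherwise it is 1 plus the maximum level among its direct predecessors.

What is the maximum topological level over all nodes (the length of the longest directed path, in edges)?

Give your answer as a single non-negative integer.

Op 1: add_edge(G, F). Edges now: 1
Op 2: add_edge(G, F) (duplicate, no change). Edges now: 1
Op 3: add_edge(G, B). Edges now: 2
Op 4: add_edge(C, D). Edges now: 3
Op 5: add_edge(C, A). Edges now: 4
Op 6: add_edge(E, D). Edges now: 5
Op 7: add_edge(A, B). Edges now: 6
Op 8: add_edge(G, A). Edges now: 7
Op 9: add_edge(B, F). Edges now: 8
Op 10: add_edge(C, E). Edges now: 9
Compute levels (Kahn BFS):
  sources (in-degree 0): C, G
  process C: level=0
    C->A: in-degree(A)=1, level(A)>=1
    C->D: in-degree(D)=1, level(D)>=1
    C->E: in-degree(E)=0, level(E)=1, enqueue
  process G: level=0
    G->A: in-degree(A)=0, level(A)=1, enqueue
    G->B: in-degree(B)=1, level(B)>=1
    G->F: in-degree(F)=1, level(F)>=1
  process E: level=1
    E->D: in-degree(D)=0, level(D)=2, enqueue
  process A: level=1
    A->B: in-degree(B)=0, level(B)=2, enqueue
  process D: level=2
  process B: level=2
    B->F: in-degree(F)=0, level(F)=3, enqueue
  process F: level=3
All levels: A:1, B:2, C:0, D:2, E:1, F:3, G:0
max level = 3

Answer: 3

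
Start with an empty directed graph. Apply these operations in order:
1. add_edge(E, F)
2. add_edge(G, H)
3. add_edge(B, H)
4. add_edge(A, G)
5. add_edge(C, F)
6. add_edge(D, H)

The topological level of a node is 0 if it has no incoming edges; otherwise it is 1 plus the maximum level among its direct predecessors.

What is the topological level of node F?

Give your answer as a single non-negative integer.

Op 1: add_edge(E, F). Edges now: 1
Op 2: add_edge(G, H). Edges now: 2
Op 3: add_edge(B, H). Edges now: 3
Op 4: add_edge(A, G). Edges now: 4
Op 5: add_edge(C, F). Edges now: 5
Op 6: add_edge(D, H). Edges now: 6
Compute levels (Kahn BFS):
  sources (in-degree 0): A, B, C, D, E
  process A: level=0
    A->G: in-degree(G)=0, level(G)=1, enqueue
  process B: level=0
    B->H: in-degree(H)=2, level(H)>=1
  process C: level=0
    C->F: in-degree(F)=1, level(F)>=1
  process D: level=0
    D->H: in-degree(H)=1, level(H)>=1
  process E: level=0
    E->F: in-degree(F)=0, level(F)=1, enqueue
  process G: level=1
    G->H: in-degree(H)=0, level(H)=2, enqueue
  process F: level=1
  process H: level=2
All levels: A:0, B:0, C:0, D:0, E:0, F:1, G:1, H:2
level(F) = 1

Answer: 1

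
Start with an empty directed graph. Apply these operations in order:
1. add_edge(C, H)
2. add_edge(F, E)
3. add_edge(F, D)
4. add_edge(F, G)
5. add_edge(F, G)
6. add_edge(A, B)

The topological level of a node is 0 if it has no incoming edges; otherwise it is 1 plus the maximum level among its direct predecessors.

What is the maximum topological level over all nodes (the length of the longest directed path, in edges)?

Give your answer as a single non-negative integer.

Answer: 1

Derivation:
Op 1: add_edge(C, H). Edges now: 1
Op 2: add_edge(F, E). Edges now: 2
Op 3: add_edge(F, D). Edges now: 3
Op 4: add_edge(F, G). Edges now: 4
Op 5: add_edge(F, G) (duplicate, no change). Edges now: 4
Op 6: add_edge(A, B). Edges now: 5
Compute levels (Kahn BFS):
  sources (in-degree 0): A, C, F
  process A: level=0
    A->B: in-degree(B)=0, level(B)=1, enqueue
  process C: level=0
    C->H: in-degree(H)=0, level(H)=1, enqueue
  process F: level=0
    F->D: in-degree(D)=0, level(D)=1, enqueue
    F->E: in-degree(E)=0, level(E)=1, enqueue
    F->G: in-degree(G)=0, level(G)=1, enqueue
  process B: level=1
  process H: level=1
  process D: level=1
  process E: level=1
  process G: level=1
All levels: A:0, B:1, C:0, D:1, E:1, F:0, G:1, H:1
max level = 1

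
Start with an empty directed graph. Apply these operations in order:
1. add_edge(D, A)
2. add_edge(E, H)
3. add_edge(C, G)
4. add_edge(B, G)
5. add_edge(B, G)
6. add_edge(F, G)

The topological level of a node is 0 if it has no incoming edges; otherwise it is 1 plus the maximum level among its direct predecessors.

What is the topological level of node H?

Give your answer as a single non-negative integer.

Answer: 1

Derivation:
Op 1: add_edge(D, A). Edges now: 1
Op 2: add_edge(E, H). Edges now: 2
Op 3: add_edge(C, G). Edges now: 3
Op 4: add_edge(B, G). Edges now: 4
Op 5: add_edge(B, G) (duplicate, no change). Edges now: 4
Op 6: add_edge(F, G). Edges now: 5
Compute levels (Kahn BFS):
  sources (in-degree 0): B, C, D, E, F
  process B: level=0
    B->G: in-degree(G)=2, level(G)>=1
  process C: level=0
    C->G: in-degree(G)=1, level(G)>=1
  process D: level=0
    D->A: in-degree(A)=0, level(A)=1, enqueue
  process E: level=0
    E->H: in-degree(H)=0, level(H)=1, enqueue
  process F: level=0
    F->G: in-degree(G)=0, level(G)=1, enqueue
  process A: level=1
  process H: level=1
  process G: level=1
All levels: A:1, B:0, C:0, D:0, E:0, F:0, G:1, H:1
level(H) = 1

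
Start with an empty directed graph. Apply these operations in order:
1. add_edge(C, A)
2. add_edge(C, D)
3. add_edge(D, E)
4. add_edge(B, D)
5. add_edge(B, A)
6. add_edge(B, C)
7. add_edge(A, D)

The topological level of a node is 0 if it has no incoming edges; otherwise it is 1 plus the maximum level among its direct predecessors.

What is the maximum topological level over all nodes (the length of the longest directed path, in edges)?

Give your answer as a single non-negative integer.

Op 1: add_edge(C, A). Edges now: 1
Op 2: add_edge(C, D). Edges now: 2
Op 3: add_edge(D, E). Edges now: 3
Op 4: add_edge(B, D). Edges now: 4
Op 5: add_edge(B, A). Edges now: 5
Op 6: add_edge(B, C). Edges now: 6
Op 7: add_edge(A, D). Edges now: 7
Compute levels (Kahn BFS):
  sources (in-degree 0): B
  process B: level=0
    B->A: in-degree(A)=1, level(A)>=1
    B->C: in-degree(C)=0, level(C)=1, enqueue
    B->D: in-degree(D)=2, level(D)>=1
  process C: level=1
    C->A: in-degree(A)=0, level(A)=2, enqueue
    C->D: in-degree(D)=1, level(D)>=2
  process A: level=2
    A->D: in-degree(D)=0, level(D)=3, enqueue
  process D: level=3
    D->E: in-degree(E)=0, level(E)=4, enqueue
  process E: level=4
All levels: A:2, B:0, C:1, D:3, E:4
max level = 4

Answer: 4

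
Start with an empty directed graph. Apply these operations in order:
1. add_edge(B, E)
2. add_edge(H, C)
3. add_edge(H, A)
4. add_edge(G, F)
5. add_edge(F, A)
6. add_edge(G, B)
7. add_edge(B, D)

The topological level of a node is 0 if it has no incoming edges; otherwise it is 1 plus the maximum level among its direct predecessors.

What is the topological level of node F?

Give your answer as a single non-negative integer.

Answer: 1

Derivation:
Op 1: add_edge(B, E). Edges now: 1
Op 2: add_edge(H, C). Edges now: 2
Op 3: add_edge(H, A). Edges now: 3
Op 4: add_edge(G, F). Edges now: 4
Op 5: add_edge(F, A). Edges now: 5
Op 6: add_edge(G, B). Edges now: 6
Op 7: add_edge(B, D). Edges now: 7
Compute levels (Kahn BFS):
  sources (in-degree 0): G, H
  process G: level=0
    G->B: in-degree(B)=0, level(B)=1, enqueue
    G->F: in-degree(F)=0, level(F)=1, enqueue
  process H: level=0
    H->A: in-degree(A)=1, level(A)>=1
    H->C: in-degree(C)=0, level(C)=1, enqueue
  process B: level=1
    B->D: in-degree(D)=0, level(D)=2, enqueue
    B->E: in-degree(E)=0, level(E)=2, enqueue
  process F: level=1
    F->A: in-degree(A)=0, level(A)=2, enqueue
  process C: level=1
  process D: level=2
  process E: level=2
  process A: level=2
All levels: A:2, B:1, C:1, D:2, E:2, F:1, G:0, H:0
level(F) = 1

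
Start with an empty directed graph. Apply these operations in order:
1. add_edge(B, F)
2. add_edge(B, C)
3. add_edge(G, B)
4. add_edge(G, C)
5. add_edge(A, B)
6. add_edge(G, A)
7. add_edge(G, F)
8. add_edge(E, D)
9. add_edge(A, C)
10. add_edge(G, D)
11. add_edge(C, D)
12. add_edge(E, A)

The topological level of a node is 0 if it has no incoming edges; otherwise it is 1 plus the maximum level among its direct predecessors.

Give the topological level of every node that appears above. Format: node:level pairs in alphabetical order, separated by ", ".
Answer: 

Op 1: add_edge(B, F). Edges now: 1
Op 2: add_edge(B, C). Edges now: 2
Op 3: add_edge(G, B). Edges now: 3
Op 4: add_edge(G, C). Edges now: 4
Op 5: add_edge(A, B). Edges now: 5
Op 6: add_edge(G, A). Edges now: 6
Op 7: add_edge(G, F). Edges now: 7
Op 8: add_edge(E, D). Edges now: 8
Op 9: add_edge(A, C). Edges now: 9
Op 10: add_edge(G, D). Edges now: 10
Op 11: add_edge(C, D). Edges now: 11
Op 12: add_edge(E, A). Edges now: 12
Compute levels (Kahn BFS):
  sources (in-degree 0): E, G
  process E: level=0
    E->A: in-degree(A)=1, level(A)>=1
    E->D: in-degree(D)=2, level(D)>=1
  process G: level=0
    G->A: in-degree(A)=0, level(A)=1, enqueue
    G->B: in-degree(B)=1, level(B)>=1
    G->C: in-degree(C)=2, level(C)>=1
    G->D: in-degree(D)=1, level(D)>=1
    G->F: in-degree(F)=1, level(F)>=1
  process A: level=1
    A->B: in-degree(B)=0, level(B)=2, enqueue
    A->C: in-degree(C)=1, level(C)>=2
  process B: level=2
    B->C: in-degree(C)=0, level(C)=3, enqueue
    B->F: in-degree(F)=0, level(F)=3, enqueue
  process C: level=3
    C->D: in-degree(D)=0, level(D)=4, enqueue
  process F: level=3
  process D: level=4
All levels: A:1, B:2, C:3, D:4, E:0, F:3, G:0

Answer: A:1, B:2, C:3, D:4, E:0, F:3, G:0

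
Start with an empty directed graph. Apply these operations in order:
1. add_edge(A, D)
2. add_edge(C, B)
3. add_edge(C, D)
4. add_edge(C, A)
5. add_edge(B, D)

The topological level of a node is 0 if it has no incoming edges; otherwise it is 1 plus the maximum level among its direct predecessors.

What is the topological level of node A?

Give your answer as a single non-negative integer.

Answer: 1

Derivation:
Op 1: add_edge(A, D). Edges now: 1
Op 2: add_edge(C, B). Edges now: 2
Op 3: add_edge(C, D). Edges now: 3
Op 4: add_edge(C, A). Edges now: 4
Op 5: add_edge(B, D). Edges now: 5
Compute levels (Kahn BFS):
  sources (in-degree 0): C
  process C: level=0
    C->A: in-degree(A)=0, level(A)=1, enqueue
    C->B: in-degree(B)=0, level(B)=1, enqueue
    C->D: in-degree(D)=2, level(D)>=1
  process A: level=1
    A->D: in-degree(D)=1, level(D)>=2
  process B: level=1
    B->D: in-degree(D)=0, level(D)=2, enqueue
  process D: level=2
All levels: A:1, B:1, C:0, D:2
level(A) = 1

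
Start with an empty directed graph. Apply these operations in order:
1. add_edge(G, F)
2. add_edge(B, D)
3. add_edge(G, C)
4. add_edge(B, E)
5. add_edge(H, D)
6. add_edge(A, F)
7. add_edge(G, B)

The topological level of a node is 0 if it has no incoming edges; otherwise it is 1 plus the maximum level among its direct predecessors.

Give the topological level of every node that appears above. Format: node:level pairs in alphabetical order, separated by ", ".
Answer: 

Answer: A:0, B:1, C:1, D:2, E:2, F:1, G:0, H:0

Derivation:
Op 1: add_edge(G, F). Edges now: 1
Op 2: add_edge(B, D). Edges now: 2
Op 3: add_edge(G, C). Edges now: 3
Op 4: add_edge(B, E). Edges now: 4
Op 5: add_edge(H, D). Edges now: 5
Op 6: add_edge(A, F). Edges now: 6
Op 7: add_edge(G, B). Edges now: 7
Compute levels (Kahn BFS):
  sources (in-degree 0): A, G, H
  process A: level=0
    A->F: in-degree(F)=1, level(F)>=1
  process G: level=0
    G->B: in-degree(B)=0, level(B)=1, enqueue
    G->C: in-degree(C)=0, level(C)=1, enqueue
    G->F: in-degree(F)=0, level(F)=1, enqueue
  process H: level=0
    H->D: in-degree(D)=1, level(D)>=1
  process B: level=1
    B->D: in-degree(D)=0, level(D)=2, enqueue
    B->E: in-degree(E)=0, level(E)=2, enqueue
  process C: level=1
  process F: level=1
  process D: level=2
  process E: level=2
All levels: A:0, B:1, C:1, D:2, E:2, F:1, G:0, H:0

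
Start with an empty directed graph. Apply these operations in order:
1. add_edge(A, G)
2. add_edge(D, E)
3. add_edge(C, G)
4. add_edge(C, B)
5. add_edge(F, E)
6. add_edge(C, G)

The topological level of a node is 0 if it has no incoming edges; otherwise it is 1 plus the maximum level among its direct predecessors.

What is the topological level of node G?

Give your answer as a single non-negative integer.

Op 1: add_edge(A, G). Edges now: 1
Op 2: add_edge(D, E). Edges now: 2
Op 3: add_edge(C, G). Edges now: 3
Op 4: add_edge(C, B). Edges now: 4
Op 5: add_edge(F, E). Edges now: 5
Op 6: add_edge(C, G) (duplicate, no change). Edges now: 5
Compute levels (Kahn BFS):
  sources (in-degree 0): A, C, D, F
  process A: level=0
    A->G: in-degree(G)=1, level(G)>=1
  process C: level=0
    C->B: in-degree(B)=0, level(B)=1, enqueue
    C->G: in-degree(G)=0, level(G)=1, enqueue
  process D: level=0
    D->E: in-degree(E)=1, level(E)>=1
  process F: level=0
    F->E: in-degree(E)=0, level(E)=1, enqueue
  process B: level=1
  process G: level=1
  process E: level=1
All levels: A:0, B:1, C:0, D:0, E:1, F:0, G:1
level(G) = 1

Answer: 1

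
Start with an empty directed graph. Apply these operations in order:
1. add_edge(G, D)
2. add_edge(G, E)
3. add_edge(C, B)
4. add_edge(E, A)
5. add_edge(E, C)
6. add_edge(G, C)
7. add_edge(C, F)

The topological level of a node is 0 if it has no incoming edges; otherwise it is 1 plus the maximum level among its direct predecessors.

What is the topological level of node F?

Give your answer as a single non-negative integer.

Op 1: add_edge(G, D). Edges now: 1
Op 2: add_edge(G, E). Edges now: 2
Op 3: add_edge(C, B). Edges now: 3
Op 4: add_edge(E, A). Edges now: 4
Op 5: add_edge(E, C). Edges now: 5
Op 6: add_edge(G, C). Edges now: 6
Op 7: add_edge(C, F). Edges now: 7
Compute levels (Kahn BFS):
  sources (in-degree 0): G
  process G: level=0
    G->C: in-degree(C)=1, level(C)>=1
    G->D: in-degree(D)=0, level(D)=1, enqueue
    G->E: in-degree(E)=0, level(E)=1, enqueue
  process D: level=1
  process E: level=1
    E->A: in-degree(A)=0, level(A)=2, enqueue
    E->C: in-degree(C)=0, level(C)=2, enqueue
  process A: level=2
  process C: level=2
    C->B: in-degree(B)=0, level(B)=3, enqueue
    C->F: in-degree(F)=0, level(F)=3, enqueue
  process B: level=3
  process F: level=3
All levels: A:2, B:3, C:2, D:1, E:1, F:3, G:0
level(F) = 3

Answer: 3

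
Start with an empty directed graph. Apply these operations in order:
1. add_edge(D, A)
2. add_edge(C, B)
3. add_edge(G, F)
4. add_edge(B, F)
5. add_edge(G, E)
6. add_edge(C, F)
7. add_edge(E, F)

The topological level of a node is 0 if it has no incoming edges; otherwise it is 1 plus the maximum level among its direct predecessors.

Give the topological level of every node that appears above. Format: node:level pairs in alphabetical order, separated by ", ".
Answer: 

Op 1: add_edge(D, A). Edges now: 1
Op 2: add_edge(C, B). Edges now: 2
Op 3: add_edge(G, F). Edges now: 3
Op 4: add_edge(B, F). Edges now: 4
Op 5: add_edge(G, E). Edges now: 5
Op 6: add_edge(C, F). Edges now: 6
Op 7: add_edge(E, F). Edges now: 7
Compute levels (Kahn BFS):
  sources (in-degree 0): C, D, G
  process C: level=0
    C->B: in-degree(B)=0, level(B)=1, enqueue
    C->F: in-degree(F)=3, level(F)>=1
  process D: level=0
    D->A: in-degree(A)=0, level(A)=1, enqueue
  process G: level=0
    G->E: in-degree(E)=0, level(E)=1, enqueue
    G->F: in-degree(F)=2, level(F)>=1
  process B: level=1
    B->F: in-degree(F)=1, level(F)>=2
  process A: level=1
  process E: level=1
    E->F: in-degree(F)=0, level(F)=2, enqueue
  process F: level=2
All levels: A:1, B:1, C:0, D:0, E:1, F:2, G:0

Answer: A:1, B:1, C:0, D:0, E:1, F:2, G:0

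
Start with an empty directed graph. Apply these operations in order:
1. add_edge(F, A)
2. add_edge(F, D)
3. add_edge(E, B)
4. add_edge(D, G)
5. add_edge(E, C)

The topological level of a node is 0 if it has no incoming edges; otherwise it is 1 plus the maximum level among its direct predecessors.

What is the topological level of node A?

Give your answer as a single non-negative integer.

Op 1: add_edge(F, A). Edges now: 1
Op 2: add_edge(F, D). Edges now: 2
Op 3: add_edge(E, B). Edges now: 3
Op 4: add_edge(D, G). Edges now: 4
Op 5: add_edge(E, C). Edges now: 5
Compute levels (Kahn BFS):
  sources (in-degree 0): E, F
  process E: level=0
    E->B: in-degree(B)=0, level(B)=1, enqueue
    E->C: in-degree(C)=0, level(C)=1, enqueue
  process F: level=0
    F->A: in-degree(A)=0, level(A)=1, enqueue
    F->D: in-degree(D)=0, level(D)=1, enqueue
  process B: level=1
  process C: level=1
  process A: level=1
  process D: level=1
    D->G: in-degree(G)=0, level(G)=2, enqueue
  process G: level=2
All levels: A:1, B:1, C:1, D:1, E:0, F:0, G:2
level(A) = 1

Answer: 1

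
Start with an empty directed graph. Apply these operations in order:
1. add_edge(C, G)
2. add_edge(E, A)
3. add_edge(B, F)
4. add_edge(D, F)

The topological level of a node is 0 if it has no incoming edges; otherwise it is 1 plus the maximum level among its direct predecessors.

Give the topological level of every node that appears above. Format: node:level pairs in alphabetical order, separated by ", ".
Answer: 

Op 1: add_edge(C, G). Edges now: 1
Op 2: add_edge(E, A). Edges now: 2
Op 3: add_edge(B, F). Edges now: 3
Op 4: add_edge(D, F). Edges now: 4
Compute levels (Kahn BFS):
  sources (in-degree 0): B, C, D, E
  process B: level=0
    B->F: in-degree(F)=1, level(F)>=1
  process C: level=0
    C->G: in-degree(G)=0, level(G)=1, enqueue
  process D: level=0
    D->F: in-degree(F)=0, level(F)=1, enqueue
  process E: level=0
    E->A: in-degree(A)=0, level(A)=1, enqueue
  process G: level=1
  process F: level=1
  process A: level=1
All levels: A:1, B:0, C:0, D:0, E:0, F:1, G:1

Answer: A:1, B:0, C:0, D:0, E:0, F:1, G:1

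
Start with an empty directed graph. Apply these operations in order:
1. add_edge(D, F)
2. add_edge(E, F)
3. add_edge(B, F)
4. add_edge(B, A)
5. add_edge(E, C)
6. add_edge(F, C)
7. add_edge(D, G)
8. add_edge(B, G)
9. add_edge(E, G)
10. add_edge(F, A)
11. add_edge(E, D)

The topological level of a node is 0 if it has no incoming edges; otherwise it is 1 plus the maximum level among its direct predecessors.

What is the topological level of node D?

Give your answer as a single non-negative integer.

Answer: 1

Derivation:
Op 1: add_edge(D, F). Edges now: 1
Op 2: add_edge(E, F). Edges now: 2
Op 3: add_edge(B, F). Edges now: 3
Op 4: add_edge(B, A). Edges now: 4
Op 5: add_edge(E, C). Edges now: 5
Op 6: add_edge(F, C). Edges now: 6
Op 7: add_edge(D, G). Edges now: 7
Op 8: add_edge(B, G). Edges now: 8
Op 9: add_edge(E, G). Edges now: 9
Op 10: add_edge(F, A). Edges now: 10
Op 11: add_edge(E, D). Edges now: 11
Compute levels (Kahn BFS):
  sources (in-degree 0): B, E
  process B: level=0
    B->A: in-degree(A)=1, level(A)>=1
    B->F: in-degree(F)=2, level(F)>=1
    B->G: in-degree(G)=2, level(G)>=1
  process E: level=0
    E->C: in-degree(C)=1, level(C)>=1
    E->D: in-degree(D)=0, level(D)=1, enqueue
    E->F: in-degree(F)=1, level(F)>=1
    E->G: in-degree(G)=1, level(G)>=1
  process D: level=1
    D->F: in-degree(F)=0, level(F)=2, enqueue
    D->G: in-degree(G)=0, level(G)=2, enqueue
  process F: level=2
    F->A: in-degree(A)=0, level(A)=3, enqueue
    F->C: in-degree(C)=0, level(C)=3, enqueue
  process G: level=2
  process A: level=3
  process C: level=3
All levels: A:3, B:0, C:3, D:1, E:0, F:2, G:2
level(D) = 1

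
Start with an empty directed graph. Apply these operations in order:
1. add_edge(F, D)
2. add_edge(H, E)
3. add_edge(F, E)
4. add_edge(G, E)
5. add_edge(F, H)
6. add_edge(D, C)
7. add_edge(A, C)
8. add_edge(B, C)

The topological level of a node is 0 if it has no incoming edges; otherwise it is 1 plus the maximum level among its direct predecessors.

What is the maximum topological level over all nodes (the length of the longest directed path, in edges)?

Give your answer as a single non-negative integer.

Op 1: add_edge(F, D). Edges now: 1
Op 2: add_edge(H, E). Edges now: 2
Op 3: add_edge(F, E). Edges now: 3
Op 4: add_edge(G, E). Edges now: 4
Op 5: add_edge(F, H). Edges now: 5
Op 6: add_edge(D, C). Edges now: 6
Op 7: add_edge(A, C). Edges now: 7
Op 8: add_edge(B, C). Edges now: 8
Compute levels (Kahn BFS):
  sources (in-degree 0): A, B, F, G
  process A: level=0
    A->C: in-degree(C)=2, level(C)>=1
  process B: level=0
    B->C: in-degree(C)=1, level(C)>=1
  process F: level=0
    F->D: in-degree(D)=0, level(D)=1, enqueue
    F->E: in-degree(E)=2, level(E)>=1
    F->H: in-degree(H)=0, level(H)=1, enqueue
  process G: level=0
    G->E: in-degree(E)=1, level(E)>=1
  process D: level=1
    D->C: in-degree(C)=0, level(C)=2, enqueue
  process H: level=1
    H->E: in-degree(E)=0, level(E)=2, enqueue
  process C: level=2
  process E: level=2
All levels: A:0, B:0, C:2, D:1, E:2, F:0, G:0, H:1
max level = 2

Answer: 2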